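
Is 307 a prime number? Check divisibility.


Check divisors up to sqrt(307) = 17.5214
No divisors found.
307 is prime.

Yes, 307 is prime


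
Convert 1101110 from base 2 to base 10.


1101110 (base 2) = 110 (decimal)
110 (decimal) = 110 (base 10)


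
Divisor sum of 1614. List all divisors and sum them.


Divisors of 1614: 1, 2, 3, 6, 269, 538, 807, 1614
Sum = 1 + 2 + 3 + 6 + 269 + 538 + 807 + 1614 = 3240

σ(1614) = 3240


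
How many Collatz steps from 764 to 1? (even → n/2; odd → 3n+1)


764 → 382 → 191 → 574 → 287 → 862 → 431 → 1294 → 647 → 1942 → 971 → 2914 → 1457 → 4372 → 2186 → 1093 → 3280 → 1640 → 820 → 410 → 205 → 616 → 308 → 154 → 77 → 232 → 116 → 58 → 29 → 88 → 44 → 22 → 11 → 34 → 17 → 52 → 26 → 13 → 40 → 20 → 10 → 5 → 16 → 8 → 4 → 2 → 1
Total steps = 46

46 steps


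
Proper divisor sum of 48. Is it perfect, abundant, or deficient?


Proper divisors: 1, 2, 3, 4, 6, 8, 12, 16, 24
Sum = 1 + 2 + 3 + 4 + 6 + 8 + 12 + 16 + 24 = 76
76 > 48 → abundant

s(48) = 76 (abundant)


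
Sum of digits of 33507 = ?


3 + 3 + 5 + 0 + 7 = 18


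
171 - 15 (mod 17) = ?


171 - 15 = 156
156 mod 17 = 3


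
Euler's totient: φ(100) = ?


100 = 2^2 × 5^2
Prime factors: 2, 5
φ(100) = 100 × (1-1/2) × (1-1/5)
= 100 × 1/2 × 4/5 = 40

φ(100) = 40


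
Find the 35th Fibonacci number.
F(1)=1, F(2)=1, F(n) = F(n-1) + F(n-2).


Sequence: 1, 1, 2, 3, 5, 8, 13, 21, 34, 55, 89, 144, 233, 377, 610, 987, 1597, 2584, 4181, 6765, 10946, 17711, 28657, 46368, 75025, 121393, 196418, 317811, 514229, 832040, 1346269, 2178309, 3524578, 5702887, 9227465
F(35) = 9227465


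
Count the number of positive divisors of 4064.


4064 = 2^5 × 127^1
d(4064) = (5+1) × (1+1) = 12

12 divisors


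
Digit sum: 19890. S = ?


1 + 9 + 8 + 9 + 0 = 27


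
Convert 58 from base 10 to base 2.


58 (base 10) = 58 (decimal)
58 (decimal) = 111010 (base 2)


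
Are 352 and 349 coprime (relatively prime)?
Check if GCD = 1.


Euclidean algorithm:
352 = 1 * 349 + 3
349 = 116 * 3 + 1
3 = 3 * 1 + 0
GCD(352, 349) = 1

Yes, coprime (GCD = 1)


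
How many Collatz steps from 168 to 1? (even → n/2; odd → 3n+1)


168 → 84 → 42 → 21 → 64 → 32 → 16 → 8 → 4 → 2 → 1
Total steps = 10

10 steps


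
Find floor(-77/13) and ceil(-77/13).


-77/13 = -5.9231
floor = -6
ceil = -5

floor = -6, ceil = -5


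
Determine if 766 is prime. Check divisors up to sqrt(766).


766 / 2 = 383 (exact division)
766 is NOT prime.

No, 766 is not prime


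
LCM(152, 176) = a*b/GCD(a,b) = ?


GCD(152, 176) = 8
LCM = 152*176/8 = 26752/8 = 3344

LCM = 3344


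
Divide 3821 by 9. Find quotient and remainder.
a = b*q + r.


3821 = 9 * 424 + 5
Check: 3816 + 5 = 3821

q = 424, r = 5


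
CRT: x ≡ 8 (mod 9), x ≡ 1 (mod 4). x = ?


M = 9*4 = 36
M1 = M/9 = 4, M2 = M/4 = 9
M1^(-1) mod 9 = 7, M2^(-1) mod 4 = 1
x = 8*4*7 + 1*9*1 = 233
233 mod 36 = 17
Check: 17 mod 9 = 8 ✓, 17 mod 4 = 1 ✓

x ≡ 17 (mod 36)


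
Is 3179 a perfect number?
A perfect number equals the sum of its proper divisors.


Proper divisors of 3179: 1, 11, 17, 187, 289
Sum = 1 + 11 + 17 + 187 + 289 = 505

No, 3179 is not perfect (505 ≠ 3179)


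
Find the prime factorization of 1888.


1888 / 2 = 944
944 / 2 = 472
472 / 2 = 236
236 / 2 = 118
118 / 2 = 59
59 / 59 = 1
1888 = 2^5 × 59


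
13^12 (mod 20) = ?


13^1 mod 20 = 13
13^2 mod 20 = 9
13^3 mod 20 = 17
13^4 mod 20 = 1
13^5 mod 20 = 13
13^6 mod 20 = 9
13^7 mod 20 = 17
13^8 mod 20 = 1
13^9 mod 20 = 13
13^10 mod 20 = 9
13^11 mod 20 = 17
13^12 mod 20 = 1


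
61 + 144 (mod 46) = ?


61 + 144 = 205
205 mod 46 = 21


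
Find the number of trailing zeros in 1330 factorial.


floor(1330/5) = 266
floor(1330/25) = 53
floor(1330/125) = 10
floor(1330/625) = 2
Total = 331

331 trailing zeros


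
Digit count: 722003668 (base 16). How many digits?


722003668 in base 16 = 2B08E6D4
Number of digits = 8

8 digits (base 16)


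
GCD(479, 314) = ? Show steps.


479 = 1 * 314 + 165
314 = 1 * 165 + 149
165 = 1 * 149 + 16
149 = 9 * 16 + 5
16 = 3 * 5 + 1
5 = 5 * 1 + 0
GCD = 1


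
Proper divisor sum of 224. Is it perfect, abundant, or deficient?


Proper divisors: 1, 2, 4, 7, 8, 14, 16, 28, 32, 56, 112
Sum = 1 + 2 + 4 + 7 + 8 + 14 + 16 + 28 + 32 + 56 + 112 = 280
280 > 224 → abundant

s(224) = 280 (abundant)


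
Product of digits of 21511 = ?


2 × 1 × 5 × 1 × 1 = 10


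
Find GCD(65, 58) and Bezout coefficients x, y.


Tabular extended Euclidean (each row: r = 65*s + 58*t):
r=65, s=1, t=0
r=58, s=0, t=1
q=1: r=7, s=1, t=-1   [65*(1) + 58*(-1) = 7]
q=8: r=2, s=-8, t=9   [65*(-8) + 58*(9) = 2]
q=3: r=1, s=25, t=-28   [65*(25) + 58*(-28) = 1]
q=2: r=0, s=-58, t=65   [65*(-58) + 58*(65) = 0]
GCD = 1; from the row with r=1: x=25, y=-28
Check: 65*(25) + 58*(-28) = 1625 - 1624 = 1

GCD = 1, x = 25, y = -28


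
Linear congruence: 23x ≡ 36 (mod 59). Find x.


GCD(23, 59) = 1, unique solution
a^(-1) mod 59 = 18
x = 18 * 36 mod 59 = 58

x ≡ 58 (mod 59)


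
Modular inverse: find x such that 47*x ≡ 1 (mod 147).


Use the extended Euclidean algorithm on (147, 47); each row r = 147*s + 47*t:
r=147, s=1, t=0
r=47, s=0, t=1
q=3: r=6, s=1, t=-3   [147*(1) + 47*(-3) = 6]
q=7: r=5, s=-7, t=22   [147*(-7) + 47*(22) = 5]
q=1: r=1, s=8, t=-25   [147*(8) + 47*(-25) = 1]
q=5: r=0, s=-47, t=147   [147*(-47) + 47*(147) = 0]
GCD = 1 with t = -25, so 47*(-25) ≡ 1 (mod 147)
Inverse = -25 mod 147 = 122
Check: 47 * 122 = 5734 ≡ 1 (mod 147)

47^(-1) ≡ 122 (mod 147)


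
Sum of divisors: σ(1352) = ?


Divisors of 1352: 1, 2, 4, 8, 13, 26, 52, 104, 169, 338, 676, 1352
Sum = 1 + 2 + 4 + 8 + 13 + 26 + 52 + 104 + 169 + 338 + 676 + 1352 = 2745

σ(1352) = 2745


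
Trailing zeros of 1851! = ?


floor(1851/5) = 370
floor(1851/25) = 74
floor(1851/125) = 14
floor(1851/625) = 2
Total = 460

460 trailing zeros


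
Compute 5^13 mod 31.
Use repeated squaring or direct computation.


5^1 mod 31 = 5
5^2 mod 31 = 25
5^3 mod 31 = 1
5^4 mod 31 = 5
5^5 mod 31 = 25
5^6 mod 31 = 1
5^7 mod 31 = 5
5^8 mod 31 = 25
5^9 mod 31 = 1
5^10 mod 31 = 5
5^11 mod 31 = 25
5^12 mod 31 = 1
5^13 mod 31 = 5


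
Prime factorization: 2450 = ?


2450 / 2 = 1225
1225 / 5 = 245
245 / 5 = 49
49 / 7 = 7
7 / 7 = 1
2450 = 2 × 5^2 × 7^2


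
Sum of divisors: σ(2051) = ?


Divisors of 2051: 1, 7, 293, 2051
Sum = 1 + 7 + 293 + 2051 = 2352

σ(2051) = 2352


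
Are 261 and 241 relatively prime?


Euclidean algorithm:
261 = 1 * 241 + 20
241 = 12 * 20 + 1
20 = 20 * 1 + 0
GCD(261, 241) = 1

Yes, coprime (GCD = 1)


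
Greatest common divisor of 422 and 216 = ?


422 = 1 * 216 + 206
216 = 1 * 206 + 10
206 = 20 * 10 + 6
10 = 1 * 6 + 4
6 = 1 * 4 + 2
4 = 2 * 2 + 0
GCD = 2


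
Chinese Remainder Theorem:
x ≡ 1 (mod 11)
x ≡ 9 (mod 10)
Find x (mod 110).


M = 11*10 = 110
M1 = M/11 = 10, M2 = M/10 = 11
M1^(-1) mod 11 = 10, M2^(-1) mod 10 = 1
x = 1*10*10 + 9*11*1 = 199
199 mod 110 = 89
Check: 89 mod 11 = 1 ✓, 89 mod 10 = 9 ✓

x ≡ 89 (mod 110)


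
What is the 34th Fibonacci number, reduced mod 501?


F(k) mod 501 for k=1..34:
1, 1, 2, 3, 5, 8, 13, 21, 34, 55, 89, 144, 233, 377, 109, 486, 94, 79, 173, 252, 425, 176, 100, 276, 376, 151, 26, 177, 203, 380, 82, 462, 43, 4
F(34) mod 501 = 4


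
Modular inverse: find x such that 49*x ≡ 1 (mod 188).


Use the extended Euclidean algorithm on (188, 49); each row r = 188*s + 49*t:
r=188, s=1, t=0
r=49, s=0, t=1
q=3: r=41, s=1, t=-3   [188*(1) + 49*(-3) = 41]
q=1: r=8, s=-1, t=4   [188*(-1) + 49*(4) = 8]
q=5: r=1, s=6, t=-23   [188*(6) + 49*(-23) = 1]
q=8: r=0, s=-49, t=188   [188*(-49) + 49*(188) = 0]
GCD = 1 with t = -23, so 49*(-23) ≡ 1 (mod 188)
Inverse = -23 mod 188 = 165
Check: 49 * 165 = 8085 ≡ 1 (mod 188)

49^(-1) ≡ 165 (mod 188)


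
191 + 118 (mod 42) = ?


191 + 118 = 309
309 mod 42 = 15


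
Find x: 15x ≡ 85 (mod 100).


GCD(15, 100) = 5 divides 85
Divide: 3x ≡ 17 (mod 20)
x ≡ 19 (mod 20)


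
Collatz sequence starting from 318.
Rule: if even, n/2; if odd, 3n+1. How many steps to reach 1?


318 → 159 → 478 → 239 → 718 → 359 → 1078 → 539 → 1618 → 809 → 2428 → 1214 → 607 → 1822 → 911 → 2734 → 1367 → 4102 → 2051 → 6154 → 3077 → 9232 → 4616 → 2308 → 1154 → 577 → 1732 → 866 → 433 → 1300 → 650 → 325 → 976 → 488 → 244 → 122 → 61 → 184 → 92 → 46 → 23 → 70 → 35 → 106 → 53 → 160 → 80 → 40 → 20 → 10 → 5 → 16 → 8 → 4 → 2 → 1
Total steps = 55

55 steps


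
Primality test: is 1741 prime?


Check divisors up to sqrt(1741) = 41.7253
No divisors found.
1741 is prime.

Yes, 1741 is prime


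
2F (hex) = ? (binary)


2F (base 16) = 47 (decimal)
47 (decimal) = 101111 (base 2)


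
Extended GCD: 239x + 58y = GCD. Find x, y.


Tabular extended Euclidean (each row: r = 239*s + 58*t):
r=239, s=1, t=0
r=58, s=0, t=1
q=4: r=7, s=1, t=-4   [239*(1) + 58*(-4) = 7]
q=8: r=2, s=-8, t=33   [239*(-8) + 58*(33) = 2]
q=3: r=1, s=25, t=-103   [239*(25) + 58*(-103) = 1]
q=2: r=0, s=-58, t=239   [239*(-58) + 58*(239) = 0]
GCD = 1; from the row with r=1: x=25, y=-103
Check: 239*(25) + 58*(-103) = 5975 - 5974 = 1

GCD = 1, x = 25, y = -103


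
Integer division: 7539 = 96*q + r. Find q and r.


7539 = 96 * 78 + 51
Check: 7488 + 51 = 7539

q = 78, r = 51


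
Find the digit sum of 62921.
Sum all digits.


6 + 2 + 9 + 2 + 1 = 20


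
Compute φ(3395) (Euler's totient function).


3395 = 5 × 7 × 97
Prime factors: 5, 7, 97
φ(3395) = 3395 × (1-1/5) × (1-1/7) × (1-1/97)
= 3395 × 4/5 × 6/7 × 96/97 = 2304

φ(3395) = 2304


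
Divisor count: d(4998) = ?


4998 = 2^1 × 3^1 × 7^2 × 17^1
d(4998) = (1+1) × (1+1) × (2+1) × (1+1) = 24

24 divisors


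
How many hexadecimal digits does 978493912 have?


978493912 in base 16 = 3A52A1D8
Number of digits = 8

8 digits (base 16)


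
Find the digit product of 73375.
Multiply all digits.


7 × 3 × 3 × 7 × 5 = 2205


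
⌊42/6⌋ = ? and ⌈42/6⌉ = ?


42/6 = 7.0000
floor = 7
ceil = 7

floor = 7, ceil = 7


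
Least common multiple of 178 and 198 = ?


GCD(178, 198) = 2
LCM = 178*198/2 = 35244/2 = 17622

LCM = 17622


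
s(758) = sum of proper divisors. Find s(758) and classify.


Proper divisors: 1, 2, 379
Sum = 1 + 2 + 379 = 382
382 < 758 → deficient

s(758) = 382 (deficient)


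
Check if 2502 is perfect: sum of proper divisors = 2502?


Proper divisors of 2502: 1, 2, 3, 6, 9, 18, 139, 278, 417, 834, 1251
Sum = 1 + 2 + 3 + 6 + 9 + 18 + 139 + 278 + 417 + 834 + 1251 = 2958

No, 2502 is not perfect (2958 ≠ 2502)


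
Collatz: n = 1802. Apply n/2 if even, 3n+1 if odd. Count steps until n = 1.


1802 → 901 → 2704 → 1352 → 676 → 338 → 169 → 508 → 254 → 127 → 382 → 191 → 574 → 287 → 862 → 431 → 1294 → 647 → 1942 → 971 → 2914 → 1457 → 4372 → 2186 → 1093 → 3280 → 1640 → 820 → 410 → 205 → 616 → 308 → 154 → 77 → 232 → 116 → 58 → 29 → 88 → 44 → 22 → 11 → 34 → 17 → 52 → 26 → 13 → 40 → 20 → 10 → 5 → 16 → 8 → 4 → 2 → 1
Total steps = 55

55 steps


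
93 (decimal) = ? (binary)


93 (base 10) = 93 (decimal)
93 (decimal) = 1011101 (base 2)


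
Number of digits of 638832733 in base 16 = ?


638832733 in base 16 = 2613D05D
Number of digits = 8

8 digits (base 16)


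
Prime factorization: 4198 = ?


4198 / 2 = 2099
2099 / 2099 = 1
4198 = 2 × 2099


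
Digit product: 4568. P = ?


4 × 5 × 6 × 8 = 960


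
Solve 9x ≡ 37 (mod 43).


GCD(9, 43) = 1, unique solution
a^(-1) mod 43 = 24
x = 24 * 37 mod 43 = 28

x ≡ 28 (mod 43)


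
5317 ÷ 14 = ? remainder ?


5317 = 14 * 379 + 11
Check: 5306 + 11 = 5317

q = 379, r = 11


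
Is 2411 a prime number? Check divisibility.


Check divisors up to sqrt(2411) = 49.1019
No divisors found.
2411 is prime.

Yes, 2411 is prime


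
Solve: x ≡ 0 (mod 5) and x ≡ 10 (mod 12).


M = 5*12 = 60
M1 = M/5 = 12, M2 = M/12 = 5
M1^(-1) mod 5 = 3, M2^(-1) mod 12 = 5
x = 0*12*3 + 10*5*5 = 250
250 mod 60 = 10
Check: 10 mod 5 = 0 ✓, 10 mod 12 = 10 ✓

x ≡ 10 (mod 60)


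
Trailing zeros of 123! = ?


floor(123/5) = 24
floor(123/25) = 4
Total = 28

28 trailing zeros


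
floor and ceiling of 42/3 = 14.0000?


42/3 = 14.0000
floor = 14
ceil = 14

floor = 14, ceil = 14


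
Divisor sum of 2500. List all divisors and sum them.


Divisors of 2500: 1, 2, 4, 5, 10, 20, 25, 50, 100, 125, 250, 500, 625, 1250, 2500
Sum = 1 + 2 + 4 + 5 + 10 + 20 + 25 + 50 + 100 + 125 + 250 + 500 + 625 + 1250 + 2500 = 5467

σ(2500) = 5467


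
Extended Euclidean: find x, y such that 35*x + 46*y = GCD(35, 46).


Tabular extended Euclidean (each row: r = 35*s + 46*t):
r=35, s=1, t=0
r=46, s=0, t=1
q=0: r=35, s=1, t=0   [35*(1) + 46*(0) = 35]
q=1: r=11, s=-1, t=1   [35*(-1) + 46*(1) = 11]
q=3: r=2, s=4, t=-3   [35*(4) + 46*(-3) = 2]
q=5: r=1, s=-21, t=16   [35*(-21) + 46*(16) = 1]
q=2: r=0, s=46, t=-35   [35*(46) + 46*(-35) = 0]
GCD = 1; from the row with r=1: x=-21, y=16
Check: 35*(-21) + 46*(16) = -735 + 736 = 1

GCD = 1, x = -21, y = 16


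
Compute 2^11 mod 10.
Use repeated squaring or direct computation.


2^1 mod 10 = 2
2^2 mod 10 = 4
2^3 mod 10 = 8
2^4 mod 10 = 6
2^5 mod 10 = 2
2^6 mod 10 = 4
2^7 mod 10 = 8
2^8 mod 10 = 6
2^9 mod 10 = 2
2^10 mod 10 = 4
2^11 mod 10 = 8


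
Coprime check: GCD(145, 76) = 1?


Euclidean algorithm:
145 = 1 * 76 + 69
76 = 1 * 69 + 7
69 = 9 * 7 + 6
7 = 1 * 6 + 1
6 = 6 * 1 + 0
GCD(145, 76) = 1

Yes, coprime (GCD = 1)


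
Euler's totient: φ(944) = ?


944 = 2^4 × 59
Prime factors: 2, 59
φ(944) = 944 × (1-1/2) × (1-1/59)
= 944 × 1/2 × 58/59 = 464

φ(944) = 464


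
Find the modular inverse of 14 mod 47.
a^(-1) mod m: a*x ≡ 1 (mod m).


Use the extended Euclidean algorithm on (47, 14); each row r = 47*s + 14*t:
r=47, s=1, t=0
r=14, s=0, t=1
q=3: r=5, s=1, t=-3   [47*(1) + 14*(-3) = 5]
q=2: r=4, s=-2, t=7   [47*(-2) + 14*(7) = 4]
q=1: r=1, s=3, t=-10   [47*(3) + 14*(-10) = 1]
q=4: r=0, s=-14, t=47   [47*(-14) + 14*(47) = 0]
GCD = 1 with t = -10, so 14*(-10) ≡ 1 (mod 47)
Inverse = -10 mod 47 = 37
Check: 14 * 37 = 518 ≡ 1 (mod 47)

14^(-1) ≡ 37 (mod 47)


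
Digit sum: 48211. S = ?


4 + 8 + 2 + 1 + 1 = 16


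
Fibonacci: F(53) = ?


Sequence: 1, 1, 2, 3, 5, 8, 13, 21, 34, 55, 89, 144, 233, 377, 610, 987, 1597, 2584, 4181, 6765, 10946, 17711, 28657, 46368, 75025, 121393, 196418, 317811, 514229, 832040, 1346269, 2178309, 3524578, 5702887, 9227465, 14930352, 24157817, 39088169, 63245986, 102334155, 165580141, 267914296, 433494437, 701408733, 1134903170, 1836311903, 2971215073, 4807526976, 7778742049, 12586269025, 20365011074, 32951280099, 53316291173
F(53) = 53316291173


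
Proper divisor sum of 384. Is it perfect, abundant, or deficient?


Proper divisors: 1, 2, 3, 4, 6, 8, 12, 16, 24, 32, 48, 64, 96, 128, 192
Sum = 1 + 2 + 3 + 4 + 6 + 8 + 12 + 16 + 24 + 32 + 48 + 64 + 96 + 128 + 192 = 636
636 > 384 → abundant

s(384) = 636 (abundant)


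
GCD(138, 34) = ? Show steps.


138 = 4 * 34 + 2
34 = 17 * 2 + 0
GCD = 2


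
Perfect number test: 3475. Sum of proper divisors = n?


Proper divisors of 3475: 1, 5, 25, 139, 695
Sum = 1 + 5 + 25 + 139 + 695 = 865

No, 3475 is not perfect (865 ≠ 3475)


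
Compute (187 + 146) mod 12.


187 + 146 = 333
333 mod 12 = 9


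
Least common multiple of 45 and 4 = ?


GCD(45, 4) = 1
LCM = 45*4/1 = 180/1 = 180

LCM = 180


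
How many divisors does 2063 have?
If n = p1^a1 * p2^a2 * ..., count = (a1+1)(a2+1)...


2063 = 2063^1
d(2063) = (1+1) = 2

2 divisors


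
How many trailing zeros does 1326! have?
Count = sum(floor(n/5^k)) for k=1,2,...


floor(1326/5) = 265
floor(1326/25) = 53
floor(1326/125) = 10
floor(1326/625) = 2
Total = 330

330 trailing zeros


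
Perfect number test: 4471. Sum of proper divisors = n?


Proper divisors of 4471: 1, 17, 263
Sum = 1 + 17 + 263 = 281

No, 4471 is not perfect (281 ≠ 4471)


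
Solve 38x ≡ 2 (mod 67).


GCD(38, 67) = 1, unique solution
a^(-1) mod 67 = 30
x = 30 * 2 mod 67 = 60

x ≡ 60 (mod 67)


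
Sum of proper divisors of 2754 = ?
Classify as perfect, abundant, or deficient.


Proper divisors: 1, 2, 3, 6, 9, 17, 18, 27, 34, 51, 54, 81, 102, 153, 162, 306, 459, 918, 1377
Sum = 1 + 2 + 3 + 6 + 9 + 17 + 18 + 27 + 34 + 51 + 54 + 81 + 102 + 153 + 162 + 306 + 459 + 918 + 1377 = 3780
3780 > 2754 → abundant

s(2754) = 3780 (abundant)


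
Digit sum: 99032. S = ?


9 + 9 + 0 + 3 + 2 = 23


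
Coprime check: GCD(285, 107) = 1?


Euclidean algorithm:
285 = 2 * 107 + 71
107 = 1 * 71 + 36
71 = 1 * 36 + 35
36 = 1 * 35 + 1
35 = 35 * 1 + 0
GCD(285, 107) = 1

Yes, coprime (GCD = 1)


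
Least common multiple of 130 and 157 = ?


GCD(130, 157) = 1
LCM = 130*157/1 = 20410/1 = 20410

LCM = 20410


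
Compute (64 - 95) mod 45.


64 - 95 = -31
-31 mod 45 = 14


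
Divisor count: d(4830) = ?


4830 = 2^1 × 3^1 × 5^1 × 7^1 × 23^1
d(4830) = (1+1) × (1+1) × (1+1) × (1+1) × (1+1) = 32

32 divisors


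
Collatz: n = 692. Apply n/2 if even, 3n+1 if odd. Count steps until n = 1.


692 → 346 → 173 → 520 → 260 → 130 → 65 → 196 → 98 → 49 → 148 → 74 → 37 → 112 → 56 → 28 → 14 → 7 → 22 → 11 → 34 → 17 → 52 → 26 → 13 → 40 → 20 → 10 → 5 → 16 → 8 → 4 → 2 → 1
Total steps = 33

33 steps


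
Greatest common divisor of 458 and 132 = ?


458 = 3 * 132 + 62
132 = 2 * 62 + 8
62 = 7 * 8 + 6
8 = 1 * 6 + 2
6 = 3 * 2 + 0
GCD = 2


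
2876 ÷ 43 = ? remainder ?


2876 = 43 * 66 + 38
Check: 2838 + 38 = 2876

q = 66, r = 38


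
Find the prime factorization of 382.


382 / 2 = 191
191 / 191 = 1
382 = 2 × 191


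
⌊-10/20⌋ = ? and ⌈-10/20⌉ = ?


-10/20 = -0.5000
floor = -1
ceil = 0

floor = -1, ceil = 0


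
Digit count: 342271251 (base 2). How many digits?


342271251 in base 2 = 10100011001101010010100010011
Number of digits = 29

29 digits (base 2)


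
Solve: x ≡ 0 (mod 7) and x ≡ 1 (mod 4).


M = 7*4 = 28
M1 = M/7 = 4, M2 = M/4 = 7
M1^(-1) mod 7 = 2, M2^(-1) mod 4 = 3
x = 0*4*2 + 1*7*3 = 21
21 mod 28 = 21
Check: 21 mod 7 = 0 ✓, 21 mod 4 = 1 ✓

x ≡ 21 (mod 28)


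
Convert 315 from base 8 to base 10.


315 (base 8) = 205 (decimal)
205 (decimal) = 205 (base 10)


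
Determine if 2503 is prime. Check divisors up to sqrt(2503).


Check divisors up to sqrt(2503) = 50.0300
No divisors found.
2503 is prime.

Yes, 2503 is prime


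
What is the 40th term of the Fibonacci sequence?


Sequence: 1, 1, 2, 3, 5, 8, 13, 21, 34, 55, 89, 144, 233, 377, 610, 987, 1597, 2584, 4181, 6765, 10946, 17711, 28657, 46368, 75025, 121393, 196418, 317811, 514229, 832040, 1346269, 2178309, 3524578, 5702887, 9227465, 14930352, 24157817, 39088169, 63245986, 102334155
F(40) = 102334155


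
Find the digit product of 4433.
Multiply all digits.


4 × 4 × 3 × 3 = 144


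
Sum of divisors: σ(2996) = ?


Divisors of 2996: 1, 2, 4, 7, 14, 28, 107, 214, 428, 749, 1498, 2996
Sum = 1 + 2 + 4 + 7 + 14 + 28 + 107 + 214 + 428 + 749 + 1498 + 2996 = 6048

σ(2996) = 6048


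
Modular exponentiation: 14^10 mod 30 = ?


14^1 mod 30 = 14
14^2 mod 30 = 16
14^3 mod 30 = 14
14^4 mod 30 = 16
14^5 mod 30 = 14
14^6 mod 30 = 16
14^7 mod 30 = 14
14^8 mod 30 = 16
14^9 mod 30 = 14
14^10 mod 30 = 16


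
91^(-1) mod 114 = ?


Use the extended Euclidean algorithm on (114, 91); each row r = 114*s + 91*t:
r=114, s=1, t=0
r=91, s=0, t=1
q=1: r=23, s=1, t=-1   [114*(1) + 91*(-1) = 23]
q=3: r=22, s=-3, t=4   [114*(-3) + 91*(4) = 22]
q=1: r=1, s=4, t=-5   [114*(4) + 91*(-5) = 1]
q=22: r=0, s=-91, t=114   [114*(-91) + 91*(114) = 0]
GCD = 1 with t = -5, so 91*(-5) ≡ 1 (mod 114)
Inverse = -5 mod 114 = 109
Check: 91 * 109 = 9919 ≡ 1 (mod 114)

91^(-1) ≡ 109 (mod 114)


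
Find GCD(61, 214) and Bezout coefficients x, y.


Tabular extended Euclidean (each row: r = 61*s + 214*t):
r=61, s=1, t=0
r=214, s=0, t=1
q=0: r=61, s=1, t=0   [61*(1) + 214*(0) = 61]
q=3: r=31, s=-3, t=1   [61*(-3) + 214*(1) = 31]
q=1: r=30, s=4, t=-1   [61*(4) + 214*(-1) = 30]
q=1: r=1, s=-7, t=2   [61*(-7) + 214*(2) = 1]
q=30: r=0, s=214, t=-61   [61*(214) + 214*(-61) = 0]
GCD = 1; from the row with r=1: x=-7, y=2
Check: 61*(-7) + 214*(2) = -427 + 428 = 1

GCD = 1, x = -7, y = 2


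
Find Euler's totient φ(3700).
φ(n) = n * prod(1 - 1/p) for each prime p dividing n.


3700 = 2^2 × 5^2 × 37
Prime factors: 2, 5, 37
φ(3700) = 3700 × (1-1/2) × (1-1/5) × (1-1/37)
= 3700 × 1/2 × 4/5 × 36/37 = 1440

φ(3700) = 1440


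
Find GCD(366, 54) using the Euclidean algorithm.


366 = 6 * 54 + 42
54 = 1 * 42 + 12
42 = 3 * 12 + 6
12 = 2 * 6 + 0
GCD = 6


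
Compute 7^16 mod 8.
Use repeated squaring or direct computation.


7^1 mod 8 = 7
7^2 mod 8 = 1
7^3 mod 8 = 7
7^4 mod 8 = 1
7^5 mod 8 = 7
7^6 mod 8 = 1
7^7 mod 8 = 7
7^8 mod 8 = 1
7^9 mod 8 = 7
7^10 mod 8 = 1
7^11 mod 8 = 7
7^12 mod 8 = 1
7^13 mod 8 = 7
7^14 mod 8 = 1
7^15 mod 8 = 7
7^16 mod 8 = 1


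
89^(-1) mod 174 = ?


Use the extended Euclidean algorithm on (174, 89); each row r = 174*s + 89*t:
r=174, s=1, t=0
r=89, s=0, t=1
q=1: r=85, s=1, t=-1   [174*(1) + 89*(-1) = 85]
q=1: r=4, s=-1, t=2   [174*(-1) + 89*(2) = 4]
q=21: r=1, s=22, t=-43   [174*(22) + 89*(-43) = 1]
q=4: r=0, s=-89, t=174   [174*(-89) + 89*(174) = 0]
GCD = 1 with t = -43, so 89*(-43) ≡ 1 (mod 174)
Inverse = -43 mod 174 = 131
Check: 89 * 131 = 11659 ≡ 1 (mod 174)

89^(-1) ≡ 131 (mod 174)


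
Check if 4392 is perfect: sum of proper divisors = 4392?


Proper divisors of 4392: 1, 2, 3, 4, 6, 8, 9, 12, 18, 24, 36, 61, 72, 122, 183, 244, 366, 488, 549, 732, 1098, 1464, 2196
Sum = 1 + 2 + 3 + 4 + 6 + 8 + 9 + 12 + 18 + 24 + 36 + 61 + 72 + 122 + 183 + 244 + 366 + 488 + 549 + 732 + 1098 + 1464 + 2196 = 7698

No, 4392 is not perfect (7698 ≠ 4392)


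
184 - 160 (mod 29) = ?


184 - 160 = 24
24 mod 29 = 24


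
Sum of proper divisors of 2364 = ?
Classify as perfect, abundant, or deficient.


Proper divisors: 1, 2, 3, 4, 6, 12, 197, 394, 591, 788, 1182
Sum = 1 + 2 + 3 + 4 + 6 + 12 + 197 + 394 + 591 + 788 + 1182 = 3180
3180 > 2364 → abundant

s(2364) = 3180 (abundant)


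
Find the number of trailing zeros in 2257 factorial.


floor(2257/5) = 451
floor(2257/25) = 90
floor(2257/125) = 18
floor(2257/625) = 3
Total = 562

562 trailing zeros


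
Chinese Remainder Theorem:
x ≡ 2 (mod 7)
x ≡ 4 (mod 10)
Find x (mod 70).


M = 7*10 = 70
M1 = M/7 = 10, M2 = M/10 = 7
M1^(-1) mod 7 = 5, M2^(-1) mod 10 = 3
x = 2*10*5 + 4*7*3 = 184
184 mod 70 = 44
Check: 44 mod 7 = 2 ✓, 44 mod 10 = 4 ✓

x ≡ 44 (mod 70)


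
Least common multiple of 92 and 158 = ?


GCD(92, 158) = 2
LCM = 92*158/2 = 14536/2 = 7268

LCM = 7268


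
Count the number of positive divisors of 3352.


3352 = 2^3 × 419^1
d(3352) = (3+1) × (1+1) = 8

8 divisors


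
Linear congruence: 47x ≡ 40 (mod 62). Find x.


GCD(47, 62) = 1, unique solution
a^(-1) mod 62 = 33
x = 33 * 40 mod 62 = 18

x ≡ 18 (mod 62)


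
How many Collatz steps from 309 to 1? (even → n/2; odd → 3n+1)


309 → 928 → 464 → 232 → 116 → 58 → 29 → 88 → 44 → 22 → 11 → 34 → 17 → 52 → 26 → 13 → 40 → 20 → 10 → 5 → 16 → 8 → 4 → 2 → 1
Total steps = 24

24 steps


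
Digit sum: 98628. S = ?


9 + 8 + 6 + 2 + 8 = 33


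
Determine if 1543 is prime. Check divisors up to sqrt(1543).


Check divisors up to sqrt(1543) = 39.2810
No divisors found.
1543 is prime.

Yes, 1543 is prime


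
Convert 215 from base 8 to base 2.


215 (base 8) = 141 (decimal)
141 (decimal) = 10001101 (base 2)


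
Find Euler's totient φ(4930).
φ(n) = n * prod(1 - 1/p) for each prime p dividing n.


4930 = 2 × 5 × 17 × 29
Prime factors: 2, 5, 17, 29
φ(4930) = 4930 × (1-1/2) × (1-1/5) × (1-1/17) × (1-1/29)
= 4930 × 1/2 × 4/5 × 16/17 × 28/29 = 1792

φ(4930) = 1792


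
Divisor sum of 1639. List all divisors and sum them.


Divisors of 1639: 1, 11, 149, 1639
Sum = 1 + 11 + 149 + 1639 = 1800

σ(1639) = 1800


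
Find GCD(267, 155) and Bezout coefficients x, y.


Tabular extended Euclidean (each row: r = 267*s + 155*t):
r=267, s=1, t=0
r=155, s=0, t=1
q=1: r=112, s=1, t=-1   [267*(1) + 155*(-1) = 112]
q=1: r=43, s=-1, t=2   [267*(-1) + 155*(2) = 43]
q=2: r=26, s=3, t=-5   [267*(3) + 155*(-5) = 26]
q=1: r=17, s=-4, t=7   [267*(-4) + 155*(7) = 17]
q=1: r=9, s=7, t=-12   [267*(7) + 155*(-12) = 9]
q=1: r=8, s=-11, t=19   [267*(-11) + 155*(19) = 8]
q=1: r=1, s=18, t=-31   [267*(18) + 155*(-31) = 1]
q=8: r=0, s=-155, t=267   [267*(-155) + 155*(267) = 0]
GCD = 1; from the row with r=1: x=18, y=-31
Check: 267*(18) + 155*(-31) = 4806 - 4805 = 1

GCD = 1, x = 18, y = -31


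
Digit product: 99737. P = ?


9 × 9 × 7 × 3 × 7 = 11907


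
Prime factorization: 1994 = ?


1994 / 2 = 997
997 / 997 = 1
1994 = 2 × 997


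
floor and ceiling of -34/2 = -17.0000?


-34/2 = -17.0000
floor = -17
ceil = -17

floor = -17, ceil = -17


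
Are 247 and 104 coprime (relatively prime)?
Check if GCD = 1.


Euclidean algorithm:
247 = 2 * 104 + 39
104 = 2 * 39 + 26
39 = 1 * 26 + 13
26 = 2 * 13 + 0
GCD(247, 104) = 13

No, not coprime (GCD = 13)


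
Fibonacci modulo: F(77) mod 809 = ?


F(k) mod 809 for k=1..77:
1, 1, 2, 3, 5, 8, 13, 21, 34, 55, 89, 144, 233, 377, 610, 178, 788, 157, 136, 293, 429, 722, 342, 255, 597, 43, 640, 683, 514, 388, 93, 481, 574, 246, 11, 257, 268, 525, 793, 509, 493, 193, 686, 70, 756, 17, 773, 790, 754, 735, 680, 606, 477, 274, 751, 216, 158, 374, 532, 97, 629, 726, 546, 463, 200, 663, 54, 717, 771, 679, 641, 511, 343, 45, 388, 433, 12
F(77) mod 809 = 12


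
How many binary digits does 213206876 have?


213206876 in base 2 = 1100101101010100011101011100
Number of digits = 28

28 digits (base 2)


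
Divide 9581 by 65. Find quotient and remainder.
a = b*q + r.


9581 = 65 * 147 + 26
Check: 9555 + 26 = 9581

q = 147, r = 26


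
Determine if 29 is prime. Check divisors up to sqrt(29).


Check divisors up to sqrt(29) = 5.3852
No divisors found.
29 is prime.

Yes, 29 is prime


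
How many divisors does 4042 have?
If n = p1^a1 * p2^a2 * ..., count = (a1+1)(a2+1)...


4042 = 2^1 × 43^1 × 47^1
d(4042) = (1+1) × (1+1) × (1+1) = 8

8 divisors


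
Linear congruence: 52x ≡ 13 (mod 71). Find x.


GCD(52, 71) = 1, unique solution
a^(-1) mod 71 = 56
x = 56 * 13 mod 71 = 18

x ≡ 18 (mod 71)


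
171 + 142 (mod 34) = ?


171 + 142 = 313
313 mod 34 = 7


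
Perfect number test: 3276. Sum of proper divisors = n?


Proper divisors of 3276: 1, 2, 3, 4, 6, 7, 9, 12, 13, 14, 18, 21, 26, 28, 36, 39, 42, 52, 63, 78, 84, 91, 117, 126, 156, 182, 234, 252, 273, 364, 468, 546, 819, 1092, 1638
Sum = 1 + 2 + 3 + 4 + 6 + 7 + 9 + 12 + 13 + 14 + 18 + 21 + 26 + 28 + 36 + 39 + 42 + 52 + 63 + 78 + 84 + 91 + 117 + 126 + 156 + 182 + 234 + 252 + 273 + 364 + 468 + 546 + 819 + 1092 + 1638 = 6916

No, 3276 is not perfect (6916 ≠ 3276)


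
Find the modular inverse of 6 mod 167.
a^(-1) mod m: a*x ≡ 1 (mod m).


Use the extended Euclidean algorithm on (167, 6); each row r = 167*s + 6*t:
r=167, s=1, t=0
r=6, s=0, t=1
q=27: r=5, s=1, t=-27   [167*(1) + 6*(-27) = 5]
q=1: r=1, s=-1, t=28   [167*(-1) + 6*(28) = 1]
q=5: r=0, s=6, t=-167   [167*(6) + 6*(-167) = 0]
GCD = 1 with t = 28, so 6*(28) ≡ 1 (mod 167)
Inverse = 28 mod 167 = 28
Check: 6 * 28 = 168 ≡ 1 (mod 167)

6^(-1) ≡ 28 (mod 167)


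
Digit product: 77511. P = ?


7 × 7 × 5 × 1 × 1 = 245


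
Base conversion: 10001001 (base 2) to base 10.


10001001 (base 2) = 137 (decimal)
137 (decimal) = 137 (base 10)


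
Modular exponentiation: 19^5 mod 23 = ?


19^1 mod 23 = 19
19^2 mod 23 = 16
19^3 mod 23 = 5
19^4 mod 23 = 3
19^5 mod 23 = 11


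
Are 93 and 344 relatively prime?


Euclidean algorithm:
344 = 3 * 93 + 65
93 = 1 * 65 + 28
65 = 2 * 28 + 9
28 = 3 * 9 + 1
9 = 9 * 1 + 0
GCD(93, 344) = 1

Yes, coprime (GCD = 1)


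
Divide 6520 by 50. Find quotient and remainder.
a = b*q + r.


6520 = 50 * 130 + 20
Check: 6500 + 20 = 6520

q = 130, r = 20


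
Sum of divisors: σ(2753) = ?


Divisors of 2753: 1, 2753
Sum = 1 + 2753 = 2754

σ(2753) = 2754


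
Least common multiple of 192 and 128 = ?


GCD(192, 128) = 64
LCM = 192*128/64 = 24576/64 = 384

LCM = 384


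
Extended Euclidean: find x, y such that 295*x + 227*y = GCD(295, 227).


Tabular extended Euclidean (each row: r = 295*s + 227*t):
r=295, s=1, t=0
r=227, s=0, t=1
q=1: r=68, s=1, t=-1   [295*(1) + 227*(-1) = 68]
q=3: r=23, s=-3, t=4   [295*(-3) + 227*(4) = 23]
q=2: r=22, s=7, t=-9   [295*(7) + 227*(-9) = 22]
q=1: r=1, s=-10, t=13   [295*(-10) + 227*(13) = 1]
q=22: r=0, s=227, t=-295   [295*(227) + 227*(-295) = 0]
GCD = 1; from the row with r=1: x=-10, y=13
Check: 295*(-10) + 227*(13) = -2950 + 2951 = 1

GCD = 1, x = -10, y = 13


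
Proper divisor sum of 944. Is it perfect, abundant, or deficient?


Proper divisors: 1, 2, 4, 8, 16, 59, 118, 236, 472
Sum = 1 + 2 + 4 + 8 + 16 + 59 + 118 + 236 + 472 = 916
916 < 944 → deficient

s(944) = 916 (deficient)


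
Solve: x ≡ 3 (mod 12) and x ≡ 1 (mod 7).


M = 12*7 = 84
M1 = M/12 = 7, M2 = M/7 = 12
M1^(-1) mod 12 = 7, M2^(-1) mod 7 = 3
x = 3*7*7 + 1*12*3 = 183
183 mod 84 = 15
Check: 15 mod 12 = 3 ✓, 15 mod 7 = 1 ✓

x ≡ 15 (mod 84)


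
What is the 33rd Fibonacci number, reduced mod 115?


F(k) mod 115 for k=1..33:
1, 1, 2, 3, 5, 8, 13, 21, 34, 55, 89, 29, 3, 32, 35, 67, 102, 54, 41, 95, 21, 1, 22, 23, 45, 68, 113, 66, 64, 15, 79, 94, 58
F(33) mod 115 = 58


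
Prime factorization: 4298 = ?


4298 / 2 = 2149
2149 / 7 = 307
307 / 307 = 1
4298 = 2 × 7 × 307


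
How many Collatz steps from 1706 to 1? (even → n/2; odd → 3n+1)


1706 → 853 → 2560 → 1280 → 640 → 320 → 160 → 80 → 40 → 20 → 10 → 5 → 16 → 8 → 4 → 2 → 1
Total steps = 16

16 steps


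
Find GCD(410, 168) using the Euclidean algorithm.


410 = 2 * 168 + 74
168 = 2 * 74 + 20
74 = 3 * 20 + 14
20 = 1 * 14 + 6
14 = 2 * 6 + 2
6 = 3 * 2 + 0
GCD = 2


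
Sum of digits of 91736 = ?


9 + 1 + 7 + 3 + 6 = 26


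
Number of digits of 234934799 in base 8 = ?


234934799 in base 8 = 1600151017
Number of digits = 10

10 digits (base 8)


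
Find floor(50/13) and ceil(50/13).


50/13 = 3.8462
floor = 3
ceil = 4

floor = 3, ceil = 4


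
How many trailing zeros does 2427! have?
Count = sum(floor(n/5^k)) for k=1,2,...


floor(2427/5) = 485
floor(2427/25) = 97
floor(2427/125) = 19
floor(2427/625) = 3
Total = 604

604 trailing zeros


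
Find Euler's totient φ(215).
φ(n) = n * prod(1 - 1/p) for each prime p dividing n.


215 = 5 × 43
Prime factors: 5, 43
φ(215) = 215 × (1-1/5) × (1-1/43)
= 215 × 4/5 × 42/43 = 168

φ(215) = 168


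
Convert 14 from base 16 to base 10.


14 (base 16) = 20 (decimal)
20 (decimal) = 20 (base 10)


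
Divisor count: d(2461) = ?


2461 = 23^1 × 107^1
d(2461) = (1+1) × (1+1) = 4

4 divisors


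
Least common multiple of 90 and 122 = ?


GCD(90, 122) = 2
LCM = 90*122/2 = 10980/2 = 5490

LCM = 5490


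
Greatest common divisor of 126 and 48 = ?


126 = 2 * 48 + 30
48 = 1 * 30 + 18
30 = 1 * 18 + 12
18 = 1 * 12 + 6
12 = 2 * 6 + 0
GCD = 6


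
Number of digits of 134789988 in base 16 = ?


134789988 in base 16 = 808BB64
Number of digits = 7

7 digits (base 16)


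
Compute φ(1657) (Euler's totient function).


1657 = 1657
Prime factors: 1657
φ(1657) = 1657 × (1-1/1657)
= 1657 × 1656/1657 = 1656

φ(1657) = 1656


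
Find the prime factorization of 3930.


3930 / 2 = 1965
1965 / 3 = 655
655 / 5 = 131
131 / 131 = 1
3930 = 2 × 3 × 5 × 131


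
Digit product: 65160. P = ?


6 × 5 × 1 × 6 × 0 = 0


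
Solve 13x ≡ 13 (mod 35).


GCD(13, 35) = 1, unique solution
a^(-1) mod 35 = 27
x = 27 * 13 mod 35 = 1

x ≡ 1 (mod 35)


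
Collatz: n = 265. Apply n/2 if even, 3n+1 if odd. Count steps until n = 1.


265 → 796 → 398 → 199 → 598 → 299 → 898 → 449 → 1348 → 674 → 337 → 1012 → 506 → 253 → 760 → 380 → 190 → 95 → 286 → 143 → 430 → 215 → 646 → 323 → 970 → 485 → 1456 → 728 → 364 → 182 → 91 → 274 → 137 → 412 → 206 → 103 → 310 → 155 → 466 → 233 → 700 → 350 → 175 → 526 → 263 → 790 → 395 → 1186 → 593 → 1780 → 890 → 445 → 1336 → 668 → 334 → 167 → 502 → 251 → 754 → 377 → 1132 → 566 → 283 → 850 → 425 → 1276 → 638 → 319 → 958 → 479 → 1438 → 719 → 2158 → 1079 → 3238 → 1619 → 4858 → 2429 → 7288 → 3644 → 1822 → 911 → 2734 → 1367 → 4102 → 2051 → 6154 → 3077 → 9232 → 4616 → 2308 → 1154 → 577 → 1732 → 866 → 433 → 1300 → 650 → 325 → 976 → 488 → 244 → 122 → 61 → 184 → 92 → 46 → 23 → 70 → 35 → 106 → 53 → 160 → 80 → 40 → 20 → 10 → 5 → 16 → 8 → 4 → 2 → 1
Total steps = 122

122 steps


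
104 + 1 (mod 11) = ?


104 + 1 = 105
105 mod 11 = 6


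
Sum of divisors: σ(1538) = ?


Divisors of 1538: 1, 2, 769, 1538
Sum = 1 + 2 + 769 + 1538 = 2310

σ(1538) = 2310


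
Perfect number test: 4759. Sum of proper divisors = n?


Proper divisors of 4759: 1
Sum = 1 = 1

No, 4759 is not perfect (1 ≠ 4759)


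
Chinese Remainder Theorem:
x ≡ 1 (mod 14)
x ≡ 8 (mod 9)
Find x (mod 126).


M = 14*9 = 126
M1 = M/14 = 9, M2 = M/9 = 14
M1^(-1) mod 14 = 11, M2^(-1) mod 9 = 2
x = 1*9*11 + 8*14*2 = 323
323 mod 126 = 71
Check: 71 mod 14 = 1 ✓, 71 mod 9 = 8 ✓

x ≡ 71 (mod 126)


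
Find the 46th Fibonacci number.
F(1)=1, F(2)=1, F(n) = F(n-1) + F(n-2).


Sequence: 1, 1, 2, 3, 5, 8, 13, 21, 34, 55, 89, 144, 233, 377, 610, 987, 1597, 2584, 4181, 6765, 10946, 17711, 28657, 46368, 75025, 121393, 196418, 317811, 514229, 832040, 1346269, 2178309, 3524578, 5702887, 9227465, 14930352, 24157817, 39088169, 63245986, 102334155, 165580141, 267914296, 433494437, 701408733, 1134903170, 1836311903
F(46) = 1836311903


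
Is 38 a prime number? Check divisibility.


38 / 2 = 19 (exact division)
38 is NOT prime.

No, 38 is not prime


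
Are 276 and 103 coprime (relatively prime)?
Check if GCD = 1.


Euclidean algorithm:
276 = 2 * 103 + 70
103 = 1 * 70 + 33
70 = 2 * 33 + 4
33 = 8 * 4 + 1
4 = 4 * 1 + 0
GCD(276, 103) = 1

Yes, coprime (GCD = 1)


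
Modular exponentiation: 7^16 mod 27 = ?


7^1 mod 27 = 7
7^2 mod 27 = 22
7^3 mod 27 = 19
7^4 mod 27 = 25
7^5 mod 27 = 13
7^6 mod 27 = 10
7^7 mod 27 = 16
7^8 mod 27 = 4
7^9 mod 27 = 1
7^10 mod 27 = 7
7^11 mod 27 = 22
7^12 mod 27 = 19
7^13 mod 27 = 25
7^14 mod 27 = 13
7^15 mod 27 = 10
7^16 mod 27 = 16


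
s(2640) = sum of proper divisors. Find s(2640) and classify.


Proper divisors: 1, 2, 3, 4, 5, 6, 8, 10, 11, 12, 15, 16, 20, 22, 24, 30, 33, 40, 44, 48, 55, 60, 66, 80, 88, 110, 120, 132, 165, 176, 220, 240, 264, 330, 440, 528, 660, 880, 1320
Sum = 1 + 2 + 3 + 4 + 5 + 6 + 8 + 10 + 11 + 12 + 15 + 16 + 20 + 22 + 24 + 30 + 33 + 40 + 44 + 48 + 55 + 60 + 66 + 80 + 88 + 110 + 120 + 132 + 165 + 176 + 220 + 240 + 264 + 330 + 440 + 528 + 660 + 880 + 1320 = 6288
6288 > 2640 → abundant

s(2640) = 6288 (abundant)


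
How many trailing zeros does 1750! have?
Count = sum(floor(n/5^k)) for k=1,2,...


floor(1750/5) = 350
floor(1750/25) = 70
floor(1750/125) = 14
floor(1750/625) = 2
Total = 436

436 trailing zeros


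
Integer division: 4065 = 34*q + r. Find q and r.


4065 = 34 * 119 + 19
Check: 4046 + 19 = 4065

q = 119, r = 19


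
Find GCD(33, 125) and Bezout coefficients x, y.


Tabular extended Euclidean (each row: r = 33*s + 125*t):
r=33, s=1, t=0
r=125, s=0, t=1
q=0: r=33, s=1, t=0   [33*(1) + 125*(0) = 33]
q=3: r=26, s=-3, t=1   [33*(-3) + 125*(1) = 26]
q=1: r=7, s=4, t=-1   [33*(4) + 125*(-1) = 7]
q=3: r=5, s=-15, t=4   [33*(-15) + 125*(4) = 5]
q=1: r=2, s=19, t=-5   [33*(19) + 125*(-5) = 2]
q=2: r=1, s=-53, t=14   [33*(-53) + 125*(14) = 1]
q=2: r=0, s=125, t=-33   [33*(125) + 125*(-33) = 0]
GCD = 1; from the row with r=1: x=-53, y=14
Check: 33*(-53) + 125*(14) = -1749 + 1750 = 1

GCD = 1, x = -53, y = 14


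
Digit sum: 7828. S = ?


7 + 8 + 2 + 8 = 25


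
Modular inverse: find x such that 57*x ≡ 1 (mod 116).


Use the extended Euclidean algorithm on (116, 57); each row r = 116*s + 57*t:
r=116, s=1, t=0
r=57, s=0, t=1
q=2: r=2, s=1, t=-2   [116*(1) + 57*(-2) = 2]
q=28: r=1, s=-28, t=57   [116*(-28) + 57*(57) = 1]
q=2: r=0, s=57, t=-116   [116*(57) + 57*(-116) = 0]
GCD = 1 with t = 57, so 57*(57) ≡ 1 (mod 116)
Inverse = 57 mod 116 = 57
Check: 57 * 57 = 3249 ≡ 1 (mod 116)

57^(-1) ≡ 57 (mod 116)


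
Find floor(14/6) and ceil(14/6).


14/6 = 2.3333
floor = 2
ceil = 3

floor = 2, ceil = 3


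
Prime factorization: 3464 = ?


3464 / 2 = 1732
1732 / 2 = 866
866 / 2 = 433
433 / 433 = 1
3464 = 2^3 × 433


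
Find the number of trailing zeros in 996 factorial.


floor(996/5) = 199
floor(996/25) = 39
floor(996/125) = 7
floor(996/625) = 1
Total = 246

246 trailing zeros


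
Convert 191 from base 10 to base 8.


191 (base 10) = 191 (decimal)
191 (decimal) = 277 (base 8)


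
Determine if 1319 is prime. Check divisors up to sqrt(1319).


Check divisors up to sqrt(1319) = 36.3180
No divisors found.
1319 is prime.

Yes, 1319 is prime


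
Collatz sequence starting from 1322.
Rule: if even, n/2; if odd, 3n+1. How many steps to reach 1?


1322 → 661 → 1984 → 992 → 496 → 248 → 124 → 62 → 31 → 94 → 47 → 142 → 71 → 214 → 107 → 322 → 161 → 484 → 242 → 121 → 364 → 182 → 91 → 274 → 137 → 412 → 206 → 103 → 310 → 155 → 466 → 233 → 700 → 350 → 175 → 526 → 263 → 790 → 395 → 1186 → 593 → 1780 → 890 → 445 → 1336 → 668 → 334 → 167 → 502 → 251 → 754 → 377 → 1132 → 566 → 283 → 850 → 425 → 1276 → 638 → 319 → 958 → 479 → 1438 → 719 → 2158 → 1079 → 3238 → 1619 → 4858 → 2429 → 7288 → 3644 → 1822 → 911 → 2734 → 1367 → 4102 → 2051 → 6154 → 3077 → 9232 → 4616 → 2308 → 1154 → 577 → 1732 → 866 → 433 → 1300 → 650 → 325 → 976 → 488 → 244 → 122 → 61 → 184 → 92 → 46 → 23 → 70 → 35 → 106 → 53 → 160 → 80 → 40 → 20 → 10 → 5 → 16 → 8 → 4 → 2 → 1
Total steps = 114

114 steps


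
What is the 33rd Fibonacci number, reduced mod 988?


F(k) mod 988 for k=1..33:
1, 1, 2, 3, 5, 8, 13, 21, 34, 55, 89, 144, 233, 377, 610, 987, 609, 608, 229, 837, 78, 915, 5, 920, 925, 857, 794, 663, 469, 144, 613, 757, 382
F(33) mod 988 = 382


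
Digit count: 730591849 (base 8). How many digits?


730591849 in base 8 = 5342771151
Number of digits = 10

10 digits (base 8)


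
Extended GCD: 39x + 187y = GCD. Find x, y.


Tabular extended Euclidean (each row: r = 39*s + 187*t):
r=39, s=1, t=0
r=187, s=0, t=1
q=0: r=39, s=1, t=0   [39*(1) + 187*(0) = 39]
q=4: r=31, s=-4, t=1   [39*(-4) + 187*(1) = 31]
q=1: r=8, s=5, t=-1   [39*(5) + 187*(-1) = 8]
q=3: r=7, s=-19, t=4   [39*(-19) + 187*(4) = 7]
q=1: r=1, s=24, t=-5   [39*(24) + 187*(-5) = 1]
q=7: r=0, s=-187, t=39   [39*(-187) + 187*(39) = 0]
GCD = 1; from the row with r=1: x=24, y=-5
Check: 39*(24) + 187*(-5) = 936 - 935 = 1

GCD = 1, x = 24, y = -5
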